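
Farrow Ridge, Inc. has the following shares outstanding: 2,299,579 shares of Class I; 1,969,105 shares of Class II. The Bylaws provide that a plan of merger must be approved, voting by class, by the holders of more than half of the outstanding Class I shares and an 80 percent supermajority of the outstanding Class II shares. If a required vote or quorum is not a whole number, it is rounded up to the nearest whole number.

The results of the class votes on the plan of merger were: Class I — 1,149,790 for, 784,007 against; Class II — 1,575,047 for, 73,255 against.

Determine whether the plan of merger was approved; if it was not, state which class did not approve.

Not approved — the Class II shares did not give the required vote.

Class I: a majority of 2299579 is 1149790; 1,149,790 required, 1,149,790 in favor — approved.
Class II: 4/5 of 1969105 = 1575284; 1,575,284 required, 1,575,047 in favor — not approved.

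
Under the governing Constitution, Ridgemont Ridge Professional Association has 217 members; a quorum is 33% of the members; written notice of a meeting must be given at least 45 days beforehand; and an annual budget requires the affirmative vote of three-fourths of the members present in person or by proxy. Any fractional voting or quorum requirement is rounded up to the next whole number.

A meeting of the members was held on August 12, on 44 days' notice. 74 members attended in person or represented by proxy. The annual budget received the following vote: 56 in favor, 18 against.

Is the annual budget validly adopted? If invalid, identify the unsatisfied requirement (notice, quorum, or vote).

Invalid — notice requirement not satisfied.

Notice: 44 days given; 45 required. Not satisfied.
Quorum: 33% of 217 = 71.61, rounded up to 72; 74 present. Satisfied.
Vote: requires three-fourths of those present (74); 3/4 of 74 = 55.50, rounded up to 56, so 56 needed; 56 in favor. Satisfied.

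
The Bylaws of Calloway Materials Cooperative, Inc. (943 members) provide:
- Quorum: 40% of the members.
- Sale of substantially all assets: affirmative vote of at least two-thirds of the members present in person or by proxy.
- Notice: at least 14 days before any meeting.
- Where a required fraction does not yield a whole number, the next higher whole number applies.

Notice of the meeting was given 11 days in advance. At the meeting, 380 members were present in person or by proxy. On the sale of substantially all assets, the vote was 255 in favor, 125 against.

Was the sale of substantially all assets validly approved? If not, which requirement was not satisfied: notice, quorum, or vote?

Notice: 11 days given; 14 required. Not satisfied.
Quorum: 40% of 943 = 377.20, rounded up to 378; 380 present. Satisfied.
Vote: requires two-thirds of those present (380); 2/3 of 380 = 253.33, rounded up to 254, so 254 needed; 255 in favor. Satisfied.

Invalid — notice requirement not satisfied.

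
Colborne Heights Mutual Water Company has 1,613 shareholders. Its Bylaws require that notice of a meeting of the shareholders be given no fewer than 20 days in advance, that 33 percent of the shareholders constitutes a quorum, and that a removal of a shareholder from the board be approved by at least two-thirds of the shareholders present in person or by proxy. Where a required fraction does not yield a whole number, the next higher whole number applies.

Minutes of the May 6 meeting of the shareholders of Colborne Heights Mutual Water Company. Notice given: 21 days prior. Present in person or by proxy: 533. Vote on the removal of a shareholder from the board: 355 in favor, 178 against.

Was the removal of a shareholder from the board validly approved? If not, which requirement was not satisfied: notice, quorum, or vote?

Invalid — vote requirement not satisfied.

Notice: 21 days given; 20 required. Satisfied.
Quorum: 33% of 1,613 = 532.29, rounded up to 533; 533 present. Satisfied.
Vote: requires two-thirds of those present (533); 2/3 of 533 = 355.33, rounded up to 356, so 356 needed; 355 in favor. Not satisfied.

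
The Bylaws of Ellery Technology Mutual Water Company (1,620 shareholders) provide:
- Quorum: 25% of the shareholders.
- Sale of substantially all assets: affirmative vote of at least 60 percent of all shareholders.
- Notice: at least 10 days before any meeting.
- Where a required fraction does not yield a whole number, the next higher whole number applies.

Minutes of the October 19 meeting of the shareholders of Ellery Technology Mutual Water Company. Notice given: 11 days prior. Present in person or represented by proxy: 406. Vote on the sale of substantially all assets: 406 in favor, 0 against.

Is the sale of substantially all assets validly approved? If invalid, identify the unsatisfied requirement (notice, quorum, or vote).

Invalid — vote requirement not satisfied.

Notice: 11 days given; 10 required. Satisfied.
Quorum: 25% of 1,620 = 405; 406 present. Satisfied.
Vote: requires three-fifths of all shareholders (1,620); 3/5 of 1620 = 972, so 972 needed; 406 in favor. Not satisfied.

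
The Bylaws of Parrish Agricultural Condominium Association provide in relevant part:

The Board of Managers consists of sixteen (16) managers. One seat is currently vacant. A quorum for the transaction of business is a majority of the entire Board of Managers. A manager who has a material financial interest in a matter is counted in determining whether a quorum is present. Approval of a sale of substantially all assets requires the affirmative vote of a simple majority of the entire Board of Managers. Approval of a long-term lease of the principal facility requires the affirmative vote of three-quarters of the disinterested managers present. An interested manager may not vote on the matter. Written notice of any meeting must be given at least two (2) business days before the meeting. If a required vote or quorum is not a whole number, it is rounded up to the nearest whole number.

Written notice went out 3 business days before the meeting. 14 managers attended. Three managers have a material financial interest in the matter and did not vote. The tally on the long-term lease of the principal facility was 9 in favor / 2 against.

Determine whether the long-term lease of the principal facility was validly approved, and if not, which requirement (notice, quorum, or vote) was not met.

Notice: 3 business days given; 2 required (3 ≥ 2). Satisfied.
Quorum: 14 present (interested managers count toward quorum); quorum is 9. Satisfied.
Vote: the long-term lease of the principal facility requires three-fourths of the disinterested managers present (14 − 3 = 11). 3/4 of 11 = 8.25, rounded up to 9, so 9 affirmative votes are needed; 9 voted in favor. Satisfied.

Valid — all requirements satisfied.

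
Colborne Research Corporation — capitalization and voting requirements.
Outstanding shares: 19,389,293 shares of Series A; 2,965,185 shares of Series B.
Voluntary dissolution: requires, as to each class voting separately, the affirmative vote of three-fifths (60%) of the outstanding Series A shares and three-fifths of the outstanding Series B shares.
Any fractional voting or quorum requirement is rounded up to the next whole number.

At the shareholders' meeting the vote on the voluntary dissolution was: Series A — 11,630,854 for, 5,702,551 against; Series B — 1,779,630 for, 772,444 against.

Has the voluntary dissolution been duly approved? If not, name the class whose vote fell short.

Series A: 3/5 of 19389293 = 11633575.80, rounded up to 11633576; 11,633,576 required, 11,630,854 in favor — not approved.
Series B: 3/5 of 2965185 = 1779111; 1,779,111 required, 1,779,630 in favor — approved.

Not approved — the Series A shares did not give the required vote.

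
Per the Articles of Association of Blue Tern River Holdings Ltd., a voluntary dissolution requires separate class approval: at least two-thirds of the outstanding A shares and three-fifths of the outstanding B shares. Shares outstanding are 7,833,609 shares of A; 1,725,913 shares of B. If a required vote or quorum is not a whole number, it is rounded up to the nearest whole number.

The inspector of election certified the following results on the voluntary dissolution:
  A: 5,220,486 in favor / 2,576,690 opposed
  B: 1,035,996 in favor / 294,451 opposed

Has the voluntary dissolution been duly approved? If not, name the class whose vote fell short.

A: 2/3 of 7833609 = 5222406; 5,222,406 required, 5,220,486 in favor — not approved.
B: 3/5 of 1725913 = 1035547.80, rounded up to 1035548; 1,035,548 required, 1,035,996 in favor — approved.

Not approved — the A shares did not give the required vote.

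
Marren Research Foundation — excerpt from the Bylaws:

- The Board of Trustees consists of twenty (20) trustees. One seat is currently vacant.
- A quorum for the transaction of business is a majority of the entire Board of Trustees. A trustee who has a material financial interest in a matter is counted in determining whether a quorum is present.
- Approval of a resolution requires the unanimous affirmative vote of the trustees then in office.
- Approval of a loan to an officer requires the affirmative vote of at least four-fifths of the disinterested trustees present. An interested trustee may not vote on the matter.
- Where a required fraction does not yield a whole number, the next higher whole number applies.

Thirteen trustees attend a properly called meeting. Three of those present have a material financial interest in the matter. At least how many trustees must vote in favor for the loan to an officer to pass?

The loan to an officer requires four-fifths of the disinterested trustees present (13 − 3 = 10).
4/5 of 10 = 8.

8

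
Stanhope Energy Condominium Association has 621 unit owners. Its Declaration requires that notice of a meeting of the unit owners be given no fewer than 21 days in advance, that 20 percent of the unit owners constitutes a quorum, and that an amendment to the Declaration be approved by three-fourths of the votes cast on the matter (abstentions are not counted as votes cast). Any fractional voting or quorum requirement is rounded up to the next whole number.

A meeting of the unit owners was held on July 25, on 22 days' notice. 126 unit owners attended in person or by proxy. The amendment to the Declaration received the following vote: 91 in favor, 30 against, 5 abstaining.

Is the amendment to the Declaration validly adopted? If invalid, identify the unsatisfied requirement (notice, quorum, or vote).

Valid — all requirements satisfied.

Notice: 22 days given; 21 required. Satisfied.
Quorum: 20% of 621 = 124.20, rounded up to 125; 126 present. Satisfied.
Vote: requires three-fourths of the votes cast (126 − 5 abstaining = 121); 3/4 of 121 = 90.75, rounded up to 91, so 91 needed; 91 in favor. Satisfied.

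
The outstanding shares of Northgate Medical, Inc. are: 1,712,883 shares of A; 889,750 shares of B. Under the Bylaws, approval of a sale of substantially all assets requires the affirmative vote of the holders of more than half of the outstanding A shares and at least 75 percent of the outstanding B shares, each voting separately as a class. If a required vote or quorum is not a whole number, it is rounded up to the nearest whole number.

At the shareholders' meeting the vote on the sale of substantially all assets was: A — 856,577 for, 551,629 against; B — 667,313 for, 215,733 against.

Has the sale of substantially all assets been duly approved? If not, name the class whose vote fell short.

Approved — every class gave the required vote.

A: a majority of 1712883 is 856442; 856,442 required, 856,577 in favor — approved.
B: 3/4 of 889750 = 667312.50, rounded up to 667313; 667,313 required, 667,313 in favor — approved.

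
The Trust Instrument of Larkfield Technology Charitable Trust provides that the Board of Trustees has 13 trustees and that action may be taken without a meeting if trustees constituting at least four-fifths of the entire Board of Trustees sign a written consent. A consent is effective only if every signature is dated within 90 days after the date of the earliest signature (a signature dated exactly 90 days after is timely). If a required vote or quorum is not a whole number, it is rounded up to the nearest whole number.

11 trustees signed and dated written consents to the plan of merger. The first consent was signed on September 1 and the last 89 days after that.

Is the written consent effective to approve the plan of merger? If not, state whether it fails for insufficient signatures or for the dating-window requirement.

Signatures required: at least four-fifths of 13 — 4/5 of 13 = 10.40, rounded up to 11, so 11 needed; 11 signed. Sufficient.
Dating window: the latest signature is 89 days after the earliest; the limit is 90 days. Within the window.

Effective — both the signature and dating-window requirements are satisfied.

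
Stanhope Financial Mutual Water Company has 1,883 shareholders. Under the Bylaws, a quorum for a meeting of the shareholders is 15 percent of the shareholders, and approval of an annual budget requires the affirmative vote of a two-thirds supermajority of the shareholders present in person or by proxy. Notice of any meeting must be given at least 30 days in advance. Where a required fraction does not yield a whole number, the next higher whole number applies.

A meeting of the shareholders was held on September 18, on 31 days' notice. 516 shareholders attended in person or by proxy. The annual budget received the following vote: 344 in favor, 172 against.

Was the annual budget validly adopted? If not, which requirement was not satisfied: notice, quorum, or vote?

Notice: 31 days given; 30 required. Satisfied.
Quorum: 15% of 1,883 = 282.45, rounded up to 283; 516 present. Satisfied.
Vote: requires two-thirds of those present (516); 2/3 of 516 = 344, so 344 needed; 344 in favor. Satisfied.

Valid — all requirements satisfied.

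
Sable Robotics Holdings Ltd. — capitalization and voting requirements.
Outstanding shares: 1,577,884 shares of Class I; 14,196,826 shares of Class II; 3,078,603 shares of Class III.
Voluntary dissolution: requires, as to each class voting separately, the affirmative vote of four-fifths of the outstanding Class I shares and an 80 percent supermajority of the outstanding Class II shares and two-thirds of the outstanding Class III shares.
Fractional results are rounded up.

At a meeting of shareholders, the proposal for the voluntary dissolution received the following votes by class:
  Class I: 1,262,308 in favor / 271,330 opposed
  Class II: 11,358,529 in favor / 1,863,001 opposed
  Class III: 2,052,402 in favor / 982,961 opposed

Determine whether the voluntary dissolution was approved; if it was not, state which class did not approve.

Approved — every class gave the required vote.

Class I: 4/5 of 1577884 = 1262307.20, rounded up to 1262308; 1,262,308 required, 1,262,308 in favor — approved.
Class II: 4/5 of 14196826 = 11357460.80, rounded up to 11357461; 11,357,461 required, 11,358,529 in favor — approved.
Class III: 2/3 of 3078603 = 2052402; 2,052,402 required, 2,052,402 in favor — approved.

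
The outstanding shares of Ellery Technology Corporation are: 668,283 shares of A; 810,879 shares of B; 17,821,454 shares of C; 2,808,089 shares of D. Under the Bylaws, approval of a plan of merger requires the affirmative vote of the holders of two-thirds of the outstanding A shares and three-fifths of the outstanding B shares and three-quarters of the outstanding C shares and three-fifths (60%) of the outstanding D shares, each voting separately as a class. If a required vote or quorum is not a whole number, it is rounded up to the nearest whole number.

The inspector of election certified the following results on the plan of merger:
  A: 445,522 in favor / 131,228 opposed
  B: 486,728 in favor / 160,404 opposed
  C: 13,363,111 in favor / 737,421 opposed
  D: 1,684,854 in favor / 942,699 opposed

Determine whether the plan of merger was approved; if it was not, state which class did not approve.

A: 2/3 of 668283 = 445522; 445,522 required, 445,522 in favor — approved.
B: 3/5 of 810879 = 486527.40, rounded up to 486528; 486,528 required, 486,728 in favor — approved.
C: 3/4 of 17821454 = 13366090.50, rounded up to 13366091; 13,366,091 required, 13,363,111 in favor — not approved.
D: 3/5 of 2808089 = 1684853.40, rounded up to 1684854; 1,684,854 required, 1,684,854 in favor — approved.

Not approved — the C shares did not give the required vote.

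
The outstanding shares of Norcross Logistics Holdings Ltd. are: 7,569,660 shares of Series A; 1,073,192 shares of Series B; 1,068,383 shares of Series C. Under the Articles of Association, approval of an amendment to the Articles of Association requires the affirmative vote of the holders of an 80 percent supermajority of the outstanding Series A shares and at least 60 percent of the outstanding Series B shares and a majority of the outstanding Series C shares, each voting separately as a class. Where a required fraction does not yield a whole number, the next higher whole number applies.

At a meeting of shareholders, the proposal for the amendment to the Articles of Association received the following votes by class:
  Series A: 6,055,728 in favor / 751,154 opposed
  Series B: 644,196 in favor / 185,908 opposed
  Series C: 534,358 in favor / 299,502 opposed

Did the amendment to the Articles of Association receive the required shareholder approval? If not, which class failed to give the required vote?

Series A: 4/5 of 7569660 = 6055728; 6,055,728 required, 6,055,728 in favor — approved.
Series B: 3/5 of 1073192 = 643915.20, rounded up to 643916; 643,916 required, 644,196 in favor — approved.
Series C: a majority of 1068383 is 534192; 534,192 required, 534,358 in favor — approved.

Approved — every class gave the required vote.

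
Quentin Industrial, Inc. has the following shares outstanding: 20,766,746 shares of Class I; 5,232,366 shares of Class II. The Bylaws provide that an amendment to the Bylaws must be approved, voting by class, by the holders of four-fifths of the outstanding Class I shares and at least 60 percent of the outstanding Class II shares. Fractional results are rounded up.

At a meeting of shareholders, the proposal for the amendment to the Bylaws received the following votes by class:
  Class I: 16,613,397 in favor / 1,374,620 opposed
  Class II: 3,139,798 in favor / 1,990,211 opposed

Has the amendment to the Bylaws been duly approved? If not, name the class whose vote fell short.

Approved — every class gave the required vote.

Class I: 4/5 of 20766746 = 16613396.80, rounded up to 16613397; 16,613,397 required, 16,613,397 in favor — approved.
Class II: 3/5 of 5232366 = 3139419.60, rounded up to 3139420; 3,139,420 required, 3,139,798 in favor — approved.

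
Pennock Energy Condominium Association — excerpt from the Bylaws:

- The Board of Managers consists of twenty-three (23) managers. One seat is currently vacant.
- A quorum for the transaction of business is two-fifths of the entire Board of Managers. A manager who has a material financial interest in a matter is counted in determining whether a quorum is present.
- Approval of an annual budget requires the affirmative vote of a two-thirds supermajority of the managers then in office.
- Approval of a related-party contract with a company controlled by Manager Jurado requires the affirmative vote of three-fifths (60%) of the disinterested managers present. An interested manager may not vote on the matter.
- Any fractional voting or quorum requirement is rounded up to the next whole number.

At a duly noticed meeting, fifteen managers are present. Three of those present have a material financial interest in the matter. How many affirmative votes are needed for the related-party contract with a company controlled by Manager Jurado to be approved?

8

The related-party contract with a company controlled by Manager Jurado requires three-fifths of the disinterested managers present (15 − 3 = 12).
3/5 of 12 = 7.20, rounded up to 8.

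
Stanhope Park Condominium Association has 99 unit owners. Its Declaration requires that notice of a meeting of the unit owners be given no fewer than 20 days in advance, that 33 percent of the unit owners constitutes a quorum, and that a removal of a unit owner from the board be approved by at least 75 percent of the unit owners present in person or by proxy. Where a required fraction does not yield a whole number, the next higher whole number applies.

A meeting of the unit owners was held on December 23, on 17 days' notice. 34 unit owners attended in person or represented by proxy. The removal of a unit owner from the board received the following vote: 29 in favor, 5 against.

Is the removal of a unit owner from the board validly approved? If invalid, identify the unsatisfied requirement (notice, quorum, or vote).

Invalid — notice requirement not satisfied.

Notice: 17 days given; 20 required. Not satisfied.
Quorum: 33% of 99 = 32.67, rounded up to 33; 34 present. Satisfied.
Vote: requires three-fourths of those present (34); 3/4 of 34 = 25.50, rounded up to 26, so 26 needed; 29 in favor. Satisfied.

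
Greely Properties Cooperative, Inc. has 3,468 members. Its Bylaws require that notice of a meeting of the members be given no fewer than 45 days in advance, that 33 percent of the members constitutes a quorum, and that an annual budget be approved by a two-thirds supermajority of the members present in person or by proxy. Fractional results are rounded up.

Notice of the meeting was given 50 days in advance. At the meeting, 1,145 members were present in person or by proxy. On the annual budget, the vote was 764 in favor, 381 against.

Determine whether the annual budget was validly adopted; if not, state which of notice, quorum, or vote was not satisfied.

Valid — all requirements satisfied.

Notice: 50 days given; 45 required. Satisfied.
Quorum: 33% of 3,468 = 1,144.44, rounded up to 1,145; 1,145 present. Satisfied.
Vote: requires two-thirds of those present (1,145); 2/3 of 1145 = 763.33, rounded up to 764, so 764 needed; 764 in favor. Satisfied.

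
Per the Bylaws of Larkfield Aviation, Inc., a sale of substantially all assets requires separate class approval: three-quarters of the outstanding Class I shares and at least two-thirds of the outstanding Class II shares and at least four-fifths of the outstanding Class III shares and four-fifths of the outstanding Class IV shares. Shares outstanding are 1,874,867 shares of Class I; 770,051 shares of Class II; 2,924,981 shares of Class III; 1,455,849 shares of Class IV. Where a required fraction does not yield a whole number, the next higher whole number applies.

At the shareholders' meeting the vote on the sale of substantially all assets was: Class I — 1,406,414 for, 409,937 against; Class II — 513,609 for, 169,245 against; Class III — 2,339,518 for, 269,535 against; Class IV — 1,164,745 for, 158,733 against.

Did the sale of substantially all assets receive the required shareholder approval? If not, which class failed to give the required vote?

Not approved — the Class III shares did not give the required vote.

Class I: 3/4 of 1874867 = 1406150.25, rounded up to 1406151; 1,406,151 required, 1,406,414 in favor — approved.
Class II: 2/3 of 770051 = 513367.33, rounded up to 513368; 513,368 required, 513,609 in favor — approved.
Class III: 4/5 of 2924981 = 2339984.80, rounded up to 2339985; 2,339,985 required, 2,339,518 in favor — not approved.
Class IV: 4/5 of 1455849 = 1164679.20, rounded up to 1164680; 1,164,680 required, 1,164,745 in favor — approved.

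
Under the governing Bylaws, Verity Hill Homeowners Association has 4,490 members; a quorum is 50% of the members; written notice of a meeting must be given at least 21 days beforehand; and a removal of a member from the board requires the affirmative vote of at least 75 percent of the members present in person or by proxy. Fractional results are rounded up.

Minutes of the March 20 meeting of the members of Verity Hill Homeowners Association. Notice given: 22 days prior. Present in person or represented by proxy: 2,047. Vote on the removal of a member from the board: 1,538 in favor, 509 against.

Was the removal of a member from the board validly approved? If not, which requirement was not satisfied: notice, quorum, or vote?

Notice: 22 days given; 21 required. Satisfied.
Quorum: 50% of 4,490 = 2,245; 2,047 present. Not satisfied.
Vote: requires three-fourths of those present (2,047); 3/4 of 2047 = 1535.25, rounded up to 1536, so 1,536 needed; 1,538 in favor. Satisfied.

Invalid — quorum requirement not satisfied.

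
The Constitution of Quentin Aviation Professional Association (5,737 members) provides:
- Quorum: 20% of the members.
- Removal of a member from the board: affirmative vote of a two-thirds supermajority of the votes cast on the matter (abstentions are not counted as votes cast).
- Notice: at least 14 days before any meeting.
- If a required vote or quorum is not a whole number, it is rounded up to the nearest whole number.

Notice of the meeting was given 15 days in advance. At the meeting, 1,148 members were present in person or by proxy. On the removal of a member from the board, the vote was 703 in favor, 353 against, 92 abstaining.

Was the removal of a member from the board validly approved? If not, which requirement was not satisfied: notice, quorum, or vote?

Invalid — vote requirement not satisfied.

Notice: 15 days given; 14 required. Satisfied.
Quorum: 20% of 5,737 = 1,147.40, rounded up to 1,148; 1,148 present. Satisfied.
Vote: requires two-thirds of the votes cast (1,148 − 92 abstaining = 1,056); 2/3 of 1056 = 704, so 704 needed; 703 in favor. Not satisfied.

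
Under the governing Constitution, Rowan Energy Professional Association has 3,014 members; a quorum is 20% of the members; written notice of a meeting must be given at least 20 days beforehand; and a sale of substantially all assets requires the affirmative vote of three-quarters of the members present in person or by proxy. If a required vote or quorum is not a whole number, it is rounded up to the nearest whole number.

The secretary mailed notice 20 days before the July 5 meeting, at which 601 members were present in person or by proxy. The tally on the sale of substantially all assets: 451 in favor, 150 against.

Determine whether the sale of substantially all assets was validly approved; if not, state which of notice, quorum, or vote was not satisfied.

Invalid — quorum requirement not satisfied.

Notice: 20 days given; 20 required. Satisfied.
Quorum: 20% of 3,014 = 602.80, rounded up to 603; 601 present. Not satisfied.
Vote: requires three-fourths of those present (601); 3/4 of 601 = 450.75, rounded up to 451, so 451 needed; 451 in favor. Satisfied.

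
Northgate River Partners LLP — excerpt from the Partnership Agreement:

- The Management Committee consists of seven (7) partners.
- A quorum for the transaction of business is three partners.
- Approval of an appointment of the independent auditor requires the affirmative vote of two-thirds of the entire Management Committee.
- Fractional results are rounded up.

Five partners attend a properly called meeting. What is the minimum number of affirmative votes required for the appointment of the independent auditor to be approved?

5

The appointment of the independent auditor requires two-thirds of the entire Management Committee (7).
2/3 of 7 = 4.67, rounded up to 5.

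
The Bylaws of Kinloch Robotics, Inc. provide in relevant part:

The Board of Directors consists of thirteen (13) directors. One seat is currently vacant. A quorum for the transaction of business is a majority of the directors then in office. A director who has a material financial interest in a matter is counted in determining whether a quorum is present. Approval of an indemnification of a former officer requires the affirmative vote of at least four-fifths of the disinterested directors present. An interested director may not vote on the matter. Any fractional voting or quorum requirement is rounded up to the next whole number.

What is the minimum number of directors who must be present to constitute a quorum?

7

A majority of 12 is 7.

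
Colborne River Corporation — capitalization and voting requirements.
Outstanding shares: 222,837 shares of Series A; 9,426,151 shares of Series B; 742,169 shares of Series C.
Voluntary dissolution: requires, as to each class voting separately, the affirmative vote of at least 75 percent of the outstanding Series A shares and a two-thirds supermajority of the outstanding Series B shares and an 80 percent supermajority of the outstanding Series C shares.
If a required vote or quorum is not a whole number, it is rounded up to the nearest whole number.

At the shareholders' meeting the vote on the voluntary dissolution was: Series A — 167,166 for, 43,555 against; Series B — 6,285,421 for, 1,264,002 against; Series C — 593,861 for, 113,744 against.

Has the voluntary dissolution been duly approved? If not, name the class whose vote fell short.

Approved — every class gave the required vote.

Series A: 3/4 of 222837 = 167127.75, rounded up to 167128; 167,128 required, 167,166 in favor — approved.
Series B: 2/3 of 9426151 = 6284100.67, rounded up to 6284101; 6,284,101 required, 6,285,421 in favor — approved.
Series C: 4/5 of 742169 = 593735.20, rounded up to 593736; 593,736 required, 593,861 in favor — approved.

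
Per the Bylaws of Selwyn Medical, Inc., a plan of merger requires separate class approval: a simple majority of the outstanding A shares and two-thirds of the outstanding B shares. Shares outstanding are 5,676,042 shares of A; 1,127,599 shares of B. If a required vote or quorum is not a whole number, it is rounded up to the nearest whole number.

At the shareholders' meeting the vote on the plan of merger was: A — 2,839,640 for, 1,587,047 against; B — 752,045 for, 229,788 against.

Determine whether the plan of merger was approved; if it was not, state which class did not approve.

Approved — every class gave the required vote.

A: a majority of 5676042 is 2838022; 2,838,022 required, 2,839,640 in favor — approved.
B: 2/3 of 1127599 = 751732.67, rounded up to 751733; 751,733 required, 752,045 in favor — approved.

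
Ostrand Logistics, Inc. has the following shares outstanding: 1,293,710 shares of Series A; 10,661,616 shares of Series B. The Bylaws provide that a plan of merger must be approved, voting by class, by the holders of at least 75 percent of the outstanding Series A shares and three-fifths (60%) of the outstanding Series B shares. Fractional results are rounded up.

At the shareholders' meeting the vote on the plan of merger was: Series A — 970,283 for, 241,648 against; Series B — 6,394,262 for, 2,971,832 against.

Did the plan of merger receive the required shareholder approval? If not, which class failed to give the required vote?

Not approved — the Series B shares did not give the required vote.

Series A: 3/4 of 1293710 = 970282.50, rounded up to 970283; 970,283 required, 970,283 in favor — approved.
Series B: 3/5 of 10661616 = 6396969.60, rounded up to 6396970; 6,396,970 required, 6,394,262 in favor — not approved.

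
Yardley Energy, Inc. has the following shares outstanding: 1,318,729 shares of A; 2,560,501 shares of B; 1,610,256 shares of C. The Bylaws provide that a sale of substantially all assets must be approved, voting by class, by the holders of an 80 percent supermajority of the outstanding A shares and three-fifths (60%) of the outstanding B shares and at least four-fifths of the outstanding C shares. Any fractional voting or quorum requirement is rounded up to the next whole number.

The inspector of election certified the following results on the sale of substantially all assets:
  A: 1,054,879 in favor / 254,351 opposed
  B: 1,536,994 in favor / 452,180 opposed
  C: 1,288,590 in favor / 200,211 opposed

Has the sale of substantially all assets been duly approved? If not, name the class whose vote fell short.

A: 4/5 of 1318729 = 1054983.20, rounded up to 1054984; 1,054,984 required, 1,054,879 in favor — not approved.
B: 3/5 of 2560501 = 1536300.60, rounded up to 1536301; 1,536,301 required, 1,536,994 in favor — approved.
C: 4/5 of 1610256 = 1288204.80, rounded up to 1288205; 1,288,205 required, 1,288,590 in favor — approved.

Not approved — the A shares did not give the required vote.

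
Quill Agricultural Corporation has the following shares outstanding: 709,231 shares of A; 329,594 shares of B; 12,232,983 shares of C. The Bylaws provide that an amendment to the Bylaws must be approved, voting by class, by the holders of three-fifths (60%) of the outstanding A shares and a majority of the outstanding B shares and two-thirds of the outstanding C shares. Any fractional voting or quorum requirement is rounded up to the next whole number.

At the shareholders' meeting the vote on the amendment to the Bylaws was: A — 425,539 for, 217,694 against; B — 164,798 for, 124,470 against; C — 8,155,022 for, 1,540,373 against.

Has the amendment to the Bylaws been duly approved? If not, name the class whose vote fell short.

Not approved — the C shares did not give the required vote.

A: 3/5 of 709231 = 425538.60, rounded up to 425539; 425,539 required, 425,539 in favor — approved.
B: a majority of 329594 is 164798; 164,798 required, 164,798 in favor — approved.
C: 2/3 of 12232983 = 8155322; 8,155,322 required, 8,155,022 in favor — not approved.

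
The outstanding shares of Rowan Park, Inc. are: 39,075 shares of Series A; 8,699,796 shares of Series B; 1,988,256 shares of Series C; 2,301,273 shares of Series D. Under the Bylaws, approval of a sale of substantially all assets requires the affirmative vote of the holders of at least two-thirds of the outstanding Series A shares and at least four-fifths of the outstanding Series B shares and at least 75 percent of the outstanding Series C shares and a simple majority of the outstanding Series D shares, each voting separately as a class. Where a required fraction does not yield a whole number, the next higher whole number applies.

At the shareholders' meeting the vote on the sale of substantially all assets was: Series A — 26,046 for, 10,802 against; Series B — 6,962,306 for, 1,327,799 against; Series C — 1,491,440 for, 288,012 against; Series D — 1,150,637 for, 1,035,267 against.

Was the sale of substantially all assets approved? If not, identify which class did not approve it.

Not approved — the Series A shares did not give the required vote.

Series A: 2/3 of 39075 = 26050; 26,050 required, 26,046 in favor — not approved.
Series B: 4/5 of 8699796 = 6959836.80, rounded up to 6959837; 6,959,837 required, 6,962,306 in favor — approved.
Series C: 3/4 of 1988256 = 1491192; 1,491,192 required, 1,491,440 in favor — approved.
Series D: a majority of 2301273 is 1150637; 1,150,637 required, 1,150,637 in favor — approved.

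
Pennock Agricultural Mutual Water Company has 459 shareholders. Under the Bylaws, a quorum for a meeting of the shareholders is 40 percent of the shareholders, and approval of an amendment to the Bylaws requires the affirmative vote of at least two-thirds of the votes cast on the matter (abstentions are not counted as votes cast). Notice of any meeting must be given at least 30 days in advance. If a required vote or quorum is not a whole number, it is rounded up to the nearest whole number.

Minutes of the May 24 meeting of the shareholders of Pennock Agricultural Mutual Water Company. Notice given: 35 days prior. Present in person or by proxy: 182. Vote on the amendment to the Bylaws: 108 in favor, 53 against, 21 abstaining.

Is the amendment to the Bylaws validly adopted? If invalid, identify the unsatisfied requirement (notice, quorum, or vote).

Notice: 35 days given; 30 required. Satisfied.
Quorum: 40% of 459 = 183.60, rounded up to 184; 182 present. Not satisfied.
Vote: requires two-thirds of the votes cast (182 − 21 abstaining = 161); 2/3 of 161 = 107.33, rounded up to 108, so 108 needed; 108 in favor. Satisfied.

Invalid — quorum requirement not satisfied.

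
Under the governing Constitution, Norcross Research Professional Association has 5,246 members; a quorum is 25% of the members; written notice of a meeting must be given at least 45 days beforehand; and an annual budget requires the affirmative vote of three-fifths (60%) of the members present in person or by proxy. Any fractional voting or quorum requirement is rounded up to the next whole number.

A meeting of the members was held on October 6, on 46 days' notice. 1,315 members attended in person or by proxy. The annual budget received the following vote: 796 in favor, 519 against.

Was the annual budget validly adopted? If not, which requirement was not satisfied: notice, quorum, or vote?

Valid — all requirements satisfied.

Notice: 46 days given; 45 required. Satisfied.
Quorum: 25% of 5,246 = 1,311.50, rounded up to 1,312; 1,315 present. Satisfied.
Vote: requires three-fifths of those present (1,315); 3/5 of 1315 = 789, so 789 needed; 796 in favor. Satisfied.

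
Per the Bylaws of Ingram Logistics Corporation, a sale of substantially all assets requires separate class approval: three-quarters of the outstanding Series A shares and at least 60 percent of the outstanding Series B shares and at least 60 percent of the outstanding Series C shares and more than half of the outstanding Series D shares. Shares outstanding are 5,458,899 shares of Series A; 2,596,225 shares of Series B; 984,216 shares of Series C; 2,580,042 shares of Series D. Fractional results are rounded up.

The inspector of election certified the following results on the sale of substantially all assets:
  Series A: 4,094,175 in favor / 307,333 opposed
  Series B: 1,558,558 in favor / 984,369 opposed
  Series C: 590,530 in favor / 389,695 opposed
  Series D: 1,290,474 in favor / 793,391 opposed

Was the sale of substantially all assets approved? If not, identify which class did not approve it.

Series A: 3/4 of 5458899 = 4094174.25, rounded up to 4094175; 4,094,175 required, 4,094,175 in favor — approved.
Series B: 3/5 of 2596225 = 1557735; 1,557,735 required, 1,558,558 in favor — approved.
Series C: 3/5 of 984216 = 590529.60, rounded up to 590530; 590,530 required, 590,530 in favor — approved.
Series D: a majority of 2580042 is 1290022; 1,290,022 required, 1,290,474 in favor — approved.

Approved — every class gave the required vote.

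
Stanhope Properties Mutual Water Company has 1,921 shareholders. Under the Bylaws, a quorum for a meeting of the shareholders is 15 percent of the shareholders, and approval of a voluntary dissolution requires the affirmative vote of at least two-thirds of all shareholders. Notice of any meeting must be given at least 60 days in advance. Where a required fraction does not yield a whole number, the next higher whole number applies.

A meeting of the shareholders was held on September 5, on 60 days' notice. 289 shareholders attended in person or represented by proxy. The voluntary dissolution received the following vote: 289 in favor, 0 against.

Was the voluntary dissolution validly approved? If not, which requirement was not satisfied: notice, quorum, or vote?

Invalid — vote requirement not satisfied.

Notice: 60 days given; 60 required. Satisfied.
Quorum: 15% of 1,921 = 288.15, rounded up to 289; 289 present. Satisfied.
Vote: requires two-thirds of all shareholders (1,921); 2/3 of 1921 = 1280.67, rounded up to 1281, so 1,281 needed; 289 in favor. Not satisfied.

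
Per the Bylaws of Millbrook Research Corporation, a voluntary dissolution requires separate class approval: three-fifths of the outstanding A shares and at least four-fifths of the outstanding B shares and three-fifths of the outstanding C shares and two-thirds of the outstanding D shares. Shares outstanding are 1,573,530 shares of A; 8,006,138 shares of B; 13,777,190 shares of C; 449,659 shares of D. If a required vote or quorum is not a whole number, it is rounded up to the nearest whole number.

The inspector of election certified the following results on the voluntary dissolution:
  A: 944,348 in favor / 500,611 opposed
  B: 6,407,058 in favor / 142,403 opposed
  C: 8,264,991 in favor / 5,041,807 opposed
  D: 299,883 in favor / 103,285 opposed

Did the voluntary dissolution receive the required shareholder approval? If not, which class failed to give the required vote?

Not approved — the C shares did not give the required vote.

A: 3/5 of 1573530 = 944118; 944,118 required, 944,348 in favor — approved.
B: 4/5 of 8006138 = 6404910.40, rounded up to 6404911; 6,404,911 required, 6,407,058 in favor — approved.
C: 3/5 of 13777190 = 8266314; 8,266,314 required, 8,264,991 in favor — not approved.
D: 2/3 of 449659 = 299772.67, rounded up to 299773; 299,773 required, 299,883 in favor — approved.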